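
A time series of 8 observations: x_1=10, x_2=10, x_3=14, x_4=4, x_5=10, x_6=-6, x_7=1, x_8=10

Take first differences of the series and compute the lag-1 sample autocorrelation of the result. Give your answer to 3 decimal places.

-0.455

First differences Δx: 0, 4, -10, 6, -16, 7, 9
Mean of differences = 0.0000
Numerator Σ(Δx_t−Δx̄)(Δx_{t+1}−Δx̄) = -245.0000
Denominator Σ(Δx_t−Δx̄)² = 538.0000
r_1(Δx) = -245.0000 / 538.0000 = -0.455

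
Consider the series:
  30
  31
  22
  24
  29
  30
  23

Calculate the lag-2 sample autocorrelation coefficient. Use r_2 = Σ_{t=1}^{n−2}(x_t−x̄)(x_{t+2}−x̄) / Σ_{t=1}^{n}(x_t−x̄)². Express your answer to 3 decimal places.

-0.614

Mean x̄ = (30 + 31 + 22 + 24 + 29 + 30 + 23)/7 = 27.0000
Deviations from mean: 3.0000, 4.0000, -5.0000, -3.0000, 2.0000, 3.0000, -4.0000
Σ(x_t−x̄)(x_{t+2}−x̄) = (-15.0000) + (-12.0000) + (-10.0000) + (-9.0000) + (-8.0000) = -54.0000
Denominator Σ(x_t−x̄)² = 88.0000
r_2 = -54.0000 / 88.0000 = -0.614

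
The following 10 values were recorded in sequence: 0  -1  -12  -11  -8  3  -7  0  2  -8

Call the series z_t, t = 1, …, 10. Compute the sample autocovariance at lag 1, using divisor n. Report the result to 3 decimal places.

1.056

Mean z̄ = (0 − 1 − 12 − 11 − 8 + 3 − 7 + 0 + 2 − 8)/10 = -4.2000
Σ_{t=1}^{9}(z_t−z̄)(z_{t+1}−z̄) = 10.5600
γ_1 = 10.5600 / 10 = 1.056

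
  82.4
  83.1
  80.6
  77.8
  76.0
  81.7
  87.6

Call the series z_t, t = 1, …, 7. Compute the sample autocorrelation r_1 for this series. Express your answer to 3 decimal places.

0.261

Mean z̄ = (82.4 + 83.1 + 80.6 + 77.8 + 76.0 + 81.7 + 87.6)/7 = 81.3143
Deviations from mean: 1.0857, 1.7857, -0.7143, -3.5143, -5.3143, 0.3857, 6.2857
Σ(z_t−z̄)(z_{t+1}−z̄) = (1.9388) + (-1.2755) + (2.5102) + (18.6759) + (-2.0498) + (2.4245) = 22.2241
Denominator Σ(z_t−z̄)² = 85.1286
r_1 = 22.2241 / 85.1286 = 0.261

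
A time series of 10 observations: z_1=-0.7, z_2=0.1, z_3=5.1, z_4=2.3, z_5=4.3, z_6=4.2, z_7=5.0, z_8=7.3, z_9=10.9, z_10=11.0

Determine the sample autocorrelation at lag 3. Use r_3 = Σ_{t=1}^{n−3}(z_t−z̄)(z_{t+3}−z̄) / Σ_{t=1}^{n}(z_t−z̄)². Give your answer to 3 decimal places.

Mean z̄ = (-0.7 + 0.1 + 5.1 + 2.3 + 4.3 + 4.2 + 5.0 + 7.3 + 10.9 + 11.0)/10 = 4.9500
Σ(z_t−z̄)(z_{t+3}−z̄) = (14.9725) + (3.1525) + (-0.1125) + (-0.1325) + (-1.5275) + (-4.4625) + (0.3025) = 12.1925
Denominator Σ(z_t−z̄)² = 141.0050
r_3 = 12.1925 / 141.0050 = 0.086

0.086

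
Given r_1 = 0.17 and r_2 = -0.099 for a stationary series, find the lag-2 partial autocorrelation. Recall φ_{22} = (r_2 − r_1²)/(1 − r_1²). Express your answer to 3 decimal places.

φ_{22} = (r_2 − r_1²) / (1 − r_1²)
r_1² = (0.17)² = 0.0289
Numerator = -0.099 − 0.0289 = -0.1279; denominator = 1 − 0.0289 = 0.9711
φ_{22} = -0.1279 / 0.9711 = -0.132

-0.132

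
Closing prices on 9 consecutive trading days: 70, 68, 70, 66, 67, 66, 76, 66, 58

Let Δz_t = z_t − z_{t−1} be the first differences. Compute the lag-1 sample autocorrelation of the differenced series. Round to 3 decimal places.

-0.192

First differences Δz: -2, 2, -4, 1, -1, 10, -10, -8
Mean of differences = -1.5000
Numerator Σ(Δz_t−Δz̄)(Δz_{t+1}−Δz̄) = -52.2500
Denominator Σ(Δz_t−Δz̄)² = 272.0000
r_1(Δz) = -52.2500 / 272.0000 = -0.192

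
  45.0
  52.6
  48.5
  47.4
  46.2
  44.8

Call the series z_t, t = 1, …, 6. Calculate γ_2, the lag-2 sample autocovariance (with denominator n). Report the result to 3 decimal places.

-0.663

Mean z̄ = (45.0 + 52.6 + 48.5 + 47.4 + 46.2 + 44.8)/6 = 47.4167
Σ_{t=1}^{4}(z_t−z̄)(z_{t+2}−z̄) = -3.9789
γ_2 = -3.9789 / 6 = -0.663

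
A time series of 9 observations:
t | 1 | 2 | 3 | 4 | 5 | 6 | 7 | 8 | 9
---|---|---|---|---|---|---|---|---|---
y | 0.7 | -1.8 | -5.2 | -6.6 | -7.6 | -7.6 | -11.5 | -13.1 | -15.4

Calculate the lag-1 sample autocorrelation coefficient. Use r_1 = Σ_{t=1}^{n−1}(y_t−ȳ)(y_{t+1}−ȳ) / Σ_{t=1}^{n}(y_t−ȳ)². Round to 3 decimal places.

0.598

Mean ȳ = (0.7 − 1.8 − 5.2 − 6.6 − 7.6 − 7.6 − 11.5 − 13.1 − 15.4)/9 = -7.5667
Numerator Σ_{t=1}^{8}(y_t−ȳ)(y_{t+1}−ȳ) = 128.8156
Denominator Σ(y_t−ȳ)² = 215.5800
r_1 = 128.8156 / 215.5800 = 0.598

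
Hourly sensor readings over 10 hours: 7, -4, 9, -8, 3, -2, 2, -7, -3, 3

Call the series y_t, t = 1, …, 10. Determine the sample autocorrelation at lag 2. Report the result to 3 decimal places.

0.446

Mean ȳ = (7 − 4 + 9 − 8 + 3 − 2 + 2 − 7 − 3 + 3)/10 = 0.0000
Numerator Σ_{t=1}^{8}(y_t−ȳ)(y_{t+2}−ȳ) = 131.0000
Denominator Σ(y_t−ȳ)² = 294.0000
r_2 = 131.0000 / 294.0000 = 0.446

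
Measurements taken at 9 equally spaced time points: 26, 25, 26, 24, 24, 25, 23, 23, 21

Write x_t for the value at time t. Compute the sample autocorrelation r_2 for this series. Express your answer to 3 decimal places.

Mean x̄ = (26 + 25 + 26 + 24 + 24 + 25 + 23 + 23 + 21)/9 = 24.1111
Σ(x_t−x̄)(x_{t+2}−x̄) = (3.5679) + (-0.0988) + (-0.2099) + (-0.0988) + (0.1235) + (-0.9877) + (3.4568) = 5.7531
Denominator Σ(x_t−x̄)² = 20.8889
r_2 = 5.7531 / 20.8889 = 0.275

0.275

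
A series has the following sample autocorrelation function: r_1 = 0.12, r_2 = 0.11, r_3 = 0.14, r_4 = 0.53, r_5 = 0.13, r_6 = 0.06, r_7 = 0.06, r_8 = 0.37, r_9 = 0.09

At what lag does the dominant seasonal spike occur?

4

The largest autocorrelation is r_4 = 0.53, with a weaker echo at lag 8 (0.37); the remaining lags stay at or below 0.14.
The dominant spike at lag 4 indicates a seasonal period of 4.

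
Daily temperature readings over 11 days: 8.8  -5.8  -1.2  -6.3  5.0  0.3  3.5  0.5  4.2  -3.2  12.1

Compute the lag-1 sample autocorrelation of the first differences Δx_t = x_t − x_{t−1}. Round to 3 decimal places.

First differences Δx: -14.6, 4.6, -5.1, 11.3, -4.7, 3.2, -3.0, 3.7, -7.4, 15.3
Mean of differences = 0.3300
Numerator Σ(Δx_t−Δx̄)(Δx_{t+1}−Δx̄) = -378.6669
Denominator Σ(Δx_t−Δx̄)² = 730.8010
r_1(Δx) = -378.6669 / 730.8010 = -0.518

-0.518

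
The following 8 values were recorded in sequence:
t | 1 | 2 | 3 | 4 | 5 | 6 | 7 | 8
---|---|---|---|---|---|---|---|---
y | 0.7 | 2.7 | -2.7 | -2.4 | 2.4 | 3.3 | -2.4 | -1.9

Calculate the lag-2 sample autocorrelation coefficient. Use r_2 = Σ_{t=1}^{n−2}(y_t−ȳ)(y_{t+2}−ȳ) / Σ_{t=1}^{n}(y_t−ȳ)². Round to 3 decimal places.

-0.743

Mean ȳ = (0.7 + 2.7 − 2.7 − 2.4 + 2.4 + 3.3 − 2.4 − 1.9)/8 = -0.0375
Deviations from mean: 0.7375, 2.7375, -2.6625, -2.3625, 2.4375, 3.3375, -2.3625, -1.8625
Σ(y_t−ȳ)(y_{t+2}−ȳ) = (-1.9636) + (-6.4673) + (-6.4898) + (-7.8848) + (-5.7586) + (-6.2161) = -34.7803
Denominator Σ(y_t−ȳ)² = 46.8388
r_2 = -34.7803 / 46.8388 = -0.743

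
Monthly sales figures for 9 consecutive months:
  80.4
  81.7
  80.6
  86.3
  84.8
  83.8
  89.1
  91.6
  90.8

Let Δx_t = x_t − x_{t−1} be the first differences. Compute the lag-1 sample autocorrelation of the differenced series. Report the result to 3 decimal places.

First differences Δx: 1.3, -1.1, 5.7, -1.5, -1.0, 5.3, 2.5, -0.8
Mean of differences = 1.3000
Numerator Σ(Δx_t−Δx̄)(Δx_{t+1}−Δx̄) = -23.3600
Denominator Σ(Δx_t−Δx̄)² = 60.1000
r_1(Δx) = -23.3600 / 60.1000 = -0.389

-0.389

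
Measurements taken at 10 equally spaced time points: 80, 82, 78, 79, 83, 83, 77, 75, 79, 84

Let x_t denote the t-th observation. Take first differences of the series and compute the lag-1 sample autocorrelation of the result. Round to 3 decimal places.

First differences Δx: 2, -4, 1, 4, 0, -6, -2, 4, 5
Mean of differences = 0.4444
Numerator Σ(Δx_t−Δx̄)(Δx_{t+1}−Δx̄) = 17.1358
Denominator Σ(Δx_t−Δx̄)² = 116.2222
r_1(Δx) = 17.1358 / 116.2222 = 0.147

0.147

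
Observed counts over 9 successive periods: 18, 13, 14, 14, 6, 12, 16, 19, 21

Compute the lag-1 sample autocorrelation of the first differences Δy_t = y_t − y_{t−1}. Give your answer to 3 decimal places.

-0.087

First differences Δy: -5, 1, 0, -8, 6, 4, 3, 2
Mean of differences = 0.3750
Numerator Σ(Δy_t−Δȳ)(Δy_{t+1}−Δȳ) = -13.3906
Denominator Σ(Δy_t−Δȳ)² = 153.8750
r_1(Δy) = -13.3906 / 153.8750 = -0.087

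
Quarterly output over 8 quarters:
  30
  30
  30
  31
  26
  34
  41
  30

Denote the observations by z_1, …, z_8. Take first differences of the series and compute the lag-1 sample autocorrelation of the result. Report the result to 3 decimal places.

-0.254

First differences Δz: 0, 0, 1, -5, 8, 7, -11
Mean of differences = 0.0000
Numerator Σ(Δz_t−Δz̄)(Δz_{t+1}−Δz̄) = -66.0000
Denominator Σ(Δz_t−Δz̄)² = 260.0000
r_1(Δz) = -66.0000 / 260.0000 = -0.254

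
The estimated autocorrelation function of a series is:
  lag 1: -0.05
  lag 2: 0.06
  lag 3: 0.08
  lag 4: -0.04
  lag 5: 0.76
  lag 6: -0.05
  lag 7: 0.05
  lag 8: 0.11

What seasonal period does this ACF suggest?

The largest autocorrelation is r_5 = 0.76; the remaining lags stay at or below 0.11.
The dominant spike at lag 5 indicates a seasonal period of 5.

5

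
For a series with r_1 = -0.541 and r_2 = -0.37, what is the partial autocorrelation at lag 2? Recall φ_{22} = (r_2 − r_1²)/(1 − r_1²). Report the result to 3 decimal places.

-0.937

φ_{22} = (r_2 − r_1²) / (1 − r_1²)
r_1² = (-0.541)² = 0.292681
Numerator = -0.37 − 0.2927 = -0.6627; denominator = 1 − 0.2927 = 0.7073
φ_{22} = -0.6627 / 0.7073 = -0.937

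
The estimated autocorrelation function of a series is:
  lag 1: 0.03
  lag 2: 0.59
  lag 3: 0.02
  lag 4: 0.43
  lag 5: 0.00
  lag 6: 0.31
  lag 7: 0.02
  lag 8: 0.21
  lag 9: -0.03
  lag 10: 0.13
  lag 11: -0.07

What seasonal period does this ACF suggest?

The largest autocorrelation is r_2 = 0.59, with weaker echoes at lags 4 (0.43), 6 (0.31) and 8 (0.21); the remaining lags stay at or below 0.13.
The dominant spike at lag 2 indicates a seasonal period of 2.

2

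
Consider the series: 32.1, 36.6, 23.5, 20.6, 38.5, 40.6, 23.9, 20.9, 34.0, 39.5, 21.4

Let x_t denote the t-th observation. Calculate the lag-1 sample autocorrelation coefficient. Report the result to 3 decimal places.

Mean x̄ = (32.1 + 36.6 + 23.5 + 20.6 + 38.5 + 40.6 + 23.9 + 20.9 + 34.0 + 39.5 + 21.4)/11 = 30.1455
Numerator Σ_{t=1}^{10}(x_t−x̄)(x_{t+1}−x̄) = -48.1893
Denominator Σ(x_t−x̄)² = 663.1873
r_1 = -48.1893 / 663.1873 = -0.073

-0.073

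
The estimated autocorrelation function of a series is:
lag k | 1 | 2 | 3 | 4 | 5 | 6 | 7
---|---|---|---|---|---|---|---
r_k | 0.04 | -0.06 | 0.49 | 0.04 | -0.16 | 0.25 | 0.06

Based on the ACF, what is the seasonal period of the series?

3

The largest autocorrelation is r_3 = 0.49, with a weaker echo at lag 6 (0.25); the remaining lags stay at or below 0.06.
The dominant spike at lag 3 indicates a seasonal period of 3.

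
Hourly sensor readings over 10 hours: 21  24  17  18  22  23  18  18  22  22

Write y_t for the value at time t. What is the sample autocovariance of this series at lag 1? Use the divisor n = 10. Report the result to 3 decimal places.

-0.325

Mean ȳ = (21 + 24 + 17 + 18 + 22 + 23 + 18 + 18 + 22 + 22)/10 = 20.5000
Σ_{t=1}^{9}(y_t−ȳ)(y_{t+1}−ȳ) = -3.2500
γ_1 = -3.2500 / 10 = -0.325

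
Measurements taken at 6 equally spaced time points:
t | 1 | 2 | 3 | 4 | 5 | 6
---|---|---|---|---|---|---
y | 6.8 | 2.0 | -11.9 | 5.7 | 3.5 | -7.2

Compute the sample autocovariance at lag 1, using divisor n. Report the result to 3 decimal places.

Mean ȳ = (6.8 + 2.0 − 11.9 + 5.7 + 3.5 − 7.2)/6 = -0.1833
Deviations: 6.9833, 2.1833, -11.7167, 5.8833, 3.6833, -7.0167
Σ_{t=1}^{5}(y_t−ȳ)(y_{t+1}−ȳ) = -83.4419
γ_1 = -83.4419 / 6 = -13.907

-13.907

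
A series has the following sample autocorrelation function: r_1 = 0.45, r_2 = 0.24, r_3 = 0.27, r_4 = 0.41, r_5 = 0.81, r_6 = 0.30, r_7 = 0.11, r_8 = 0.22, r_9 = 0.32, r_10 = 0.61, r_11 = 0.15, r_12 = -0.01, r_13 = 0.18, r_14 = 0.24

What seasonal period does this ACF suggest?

5

The largest autocorrelation is r_5 = 0.81, with a weaker echo at lag 10 (0.61); the remaining lags stay at or below 0.45. The elevated value at lag 1 (0.45), dropping to 0.24 at lag 2, reflects decaying short-term dependence rather than seasonality.
The dominant spike at lag 5 indicates a seasonal period of 5.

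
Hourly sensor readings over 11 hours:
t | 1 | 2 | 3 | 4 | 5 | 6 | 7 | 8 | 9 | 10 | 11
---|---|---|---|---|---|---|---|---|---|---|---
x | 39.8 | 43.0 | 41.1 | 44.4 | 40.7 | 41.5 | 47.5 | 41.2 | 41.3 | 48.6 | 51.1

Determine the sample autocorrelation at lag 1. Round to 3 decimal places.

Mean x̄ = (39.8 + 43.0 + 41.1 + 44.4 + 40.7 + 41.5 + 47.5 + 41.2 + 41.3 + 48.6 + 51.1)/11 = 43.6545
Numerator Σ_{t=1}^{10}(x_t−x̄)(x_{t+1}−x̄) = 19.6861
Denominator Σ(x_t−x̄)² = 141.9873
r_1 = 19.6861 / 141.9873 = 0.139

0.139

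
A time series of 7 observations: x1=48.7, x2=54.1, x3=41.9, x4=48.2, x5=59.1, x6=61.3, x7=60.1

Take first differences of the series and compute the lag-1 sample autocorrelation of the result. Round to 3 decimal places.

First differences Δx: 5.4, -12.2, 6.3, 10.9, 2.2, -1.2
Mean of differences = 1.9000
Numerator Σ(Δx_t−Δx̄)(Δx_{t+1}−Δx̄) = -70.0200
Denominator Σ(Δx_t−Δx̄)² = 321.1200
r_1(Δx) = -70.0200 / 321.1200 = -0.218

-0.218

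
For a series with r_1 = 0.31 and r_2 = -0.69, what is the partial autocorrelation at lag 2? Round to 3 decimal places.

-0.870

φ_{22} = (r_2 − r_1²) / (1 − r_1²)
r_1² = (0.31)² = 0.0961
Numerator = -0.69 − 0.0961 = -0.7861; denominator = 1 − 0.0961 = 0.9039
φ_{22} = -0.7861 / 0.9039 = -0.870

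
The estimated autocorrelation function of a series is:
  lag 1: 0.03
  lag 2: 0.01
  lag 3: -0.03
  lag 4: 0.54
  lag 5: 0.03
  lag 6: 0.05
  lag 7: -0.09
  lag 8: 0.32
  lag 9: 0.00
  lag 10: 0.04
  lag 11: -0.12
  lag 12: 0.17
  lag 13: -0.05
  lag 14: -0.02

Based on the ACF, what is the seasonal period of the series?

4

The largest autocorrelation is r_4 = 0.54, with weaker echoes at lags 8 (0.32) and 12 (0.17); the remaining lags stay at or below 0.05.
The dominant spike at lag 4 indicates a seasonal period of 4.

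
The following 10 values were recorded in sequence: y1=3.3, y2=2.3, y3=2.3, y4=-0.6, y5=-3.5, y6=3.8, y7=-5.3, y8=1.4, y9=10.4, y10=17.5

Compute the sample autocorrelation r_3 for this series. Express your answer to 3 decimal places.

Mean ȳ = (3.3 + 2.3 + 2.3 − 0.6 − 3.5 + 3.8 − 5.3 + 1.4 + 10.4 + 17.5)/10 = 3.1600
Σ(y_t−ȳ)(y_{t+3}−ȳ) = (-0.5264) + (5.7276) + (-0.5504) + (31.8096) + (11.7216) + (4.6336) + (-121.3164) = -68.5008
Denominator Σ(y_t−ȳ)² = 393.1240
r_3 = -68.5008 / 393.1240 = -0.174

-0.174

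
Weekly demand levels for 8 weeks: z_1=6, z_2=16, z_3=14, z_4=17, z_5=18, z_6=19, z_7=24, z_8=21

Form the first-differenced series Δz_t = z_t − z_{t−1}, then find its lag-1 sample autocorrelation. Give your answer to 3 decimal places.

-0.460

First differences Δz: 10, -2, 3, 1, 1, 5, -3
Mean of differences = 2.1429
Numerator Σ(Δz_t−Δz̄)(Δz_{t+1}−Δz̄) = -53.7347
Denominator Σ(Δz_t−Δz̄)² = 116.8571
r_1(Δz) = -53.7347 / 116.8571 = -0.460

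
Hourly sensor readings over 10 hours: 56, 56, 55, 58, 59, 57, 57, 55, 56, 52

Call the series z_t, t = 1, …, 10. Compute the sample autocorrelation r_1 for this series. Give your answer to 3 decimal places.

Mean z̄ = (56 + 56 + 55 + 58 + 59 + 57 + 57 + 55 + 56 + 52)/10 = 56.1000
Numerator Σ_{t=1}^{9}(z_t−z̄)(z_{t+1}−z̄) = 6.4900
Denominator Σ(z_t−z̄)² = 32.9000
r_1 = 6.4900 / 32.9000 = 0.197

0.197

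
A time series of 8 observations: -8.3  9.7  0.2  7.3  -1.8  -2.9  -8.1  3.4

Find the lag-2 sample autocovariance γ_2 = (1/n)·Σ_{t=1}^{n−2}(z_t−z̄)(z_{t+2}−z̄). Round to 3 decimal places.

6.563

Mean z̄ = (-8.3 + 9.7 + 0.2 + 7.3 − 1.8 − 2.9 − 8.1 + 3.4)/8 = -0.0625
Σ_{t=1}^{6}(z_t−z̄)(z_{t+2}−z̄) = 52.5072
γ_2 = 52.5072 / 8 = 6.563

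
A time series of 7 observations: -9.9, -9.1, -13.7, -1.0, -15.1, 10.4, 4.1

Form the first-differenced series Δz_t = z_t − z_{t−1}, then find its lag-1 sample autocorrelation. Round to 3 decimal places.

-0.782

First differences Δz: 0.8, -4.6, 12.7, -14.1, 25.5, -6.3
Mean of differences = 2.3333
Numerator Σ(Δz_t−Δz̄)(Δz_{t+1}−Δz̄) = -812.3144
Denominator Σ(Δz_t−Δz̄)² = 1039.1733
r_1(Δz) = -812.3144 / 1039.1733 = -0.782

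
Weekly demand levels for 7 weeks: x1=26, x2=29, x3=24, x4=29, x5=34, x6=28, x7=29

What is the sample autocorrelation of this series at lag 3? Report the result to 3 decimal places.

Mean x̄ = (26 + 29 + 24 + 29 + 34 + 28 + 29)/7 = 28.4286
Deviations from mean: -2.4286, 0.5714, -4.4286, 0.5714, 5.5714, -0.4286, 0.5714
Σ(x_t−x̄)(x_{t+3}−x̄) = (-1.3878) + (3.1837) + (1.8980) + (0.3265) = 4.0204
Denominator Σ(x_t−x̄)² = 57.7143
r_3 = 4.0204 / 57.7143 = 0.070

0.070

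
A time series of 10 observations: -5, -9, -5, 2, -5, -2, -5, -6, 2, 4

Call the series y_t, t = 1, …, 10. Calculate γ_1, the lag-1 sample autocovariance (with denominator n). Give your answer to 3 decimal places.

2.639

Mean ȳ = (-5 − 9 − 5 + 2 − 5 − 2 − 5 − 6 + 2 + 4)/10 = -2.9000
Σ_{t=1}^{9}(y_t−ȳ)(y_{t+1}−ȳ) = 26.3900
γ_1 = 26.3900 / 10 = 2.639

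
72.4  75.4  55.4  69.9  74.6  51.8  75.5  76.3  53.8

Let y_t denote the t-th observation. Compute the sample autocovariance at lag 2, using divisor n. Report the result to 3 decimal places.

Mean ȳ = (72.4 + 75.4 + 55.4 + 69.9 + 74.6 + 51.8 + 75.5 + 76.3 + 53.8)/9 = 67.2333
Σ_{t=1}^{7}(y_t−ȳ)(y_{t+2}−ȳ) = -357.7689
γ_2 = -357.7689 / 9 = -39.752

-39.752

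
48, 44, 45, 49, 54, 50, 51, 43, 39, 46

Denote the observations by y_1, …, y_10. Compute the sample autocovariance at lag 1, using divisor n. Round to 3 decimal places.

6.989

Mean ȳ = (48 + 44 + 45 + 49 + 54 + 50 + 51 + 43 + 39 + 46)/10 = 46.9000
Σ_{t=1}^{9}(y_t−ȳ)(y_{t+1}−ȳ) = 69.8900
γ_1 = 69.8900 / 10 = 6.989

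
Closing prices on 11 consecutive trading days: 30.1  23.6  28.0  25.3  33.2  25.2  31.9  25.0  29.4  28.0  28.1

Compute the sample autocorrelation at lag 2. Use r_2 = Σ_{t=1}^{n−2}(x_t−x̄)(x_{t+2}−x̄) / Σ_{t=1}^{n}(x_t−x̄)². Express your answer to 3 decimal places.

Mean x̄ = (30.1 + 23.6 + 28.0 + 25.3 + 33.2 + 25.2 + 31.9 + 25.0 + 29.4 + 28.0 + 28.1)/11 = 27.9818
Numerator Σ_{t=1}^{9}(x_t−x̄)(x_{t+2}−x̄) = 53.7557
Denominator Σ(x_t−x̄)² = 92.1164
r_2 = 53.7557 / 92.1164 = 0.584

0.584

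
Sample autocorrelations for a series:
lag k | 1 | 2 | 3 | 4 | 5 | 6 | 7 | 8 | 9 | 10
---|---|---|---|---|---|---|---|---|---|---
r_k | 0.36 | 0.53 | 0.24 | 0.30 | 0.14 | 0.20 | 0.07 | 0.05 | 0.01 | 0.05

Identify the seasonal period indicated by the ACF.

2

The largest autocorrelation is r_2 = 0.53; the remaining lags stay at or below 0.36.
The dominant spike at lag 2 indicates a seasonal period of 2.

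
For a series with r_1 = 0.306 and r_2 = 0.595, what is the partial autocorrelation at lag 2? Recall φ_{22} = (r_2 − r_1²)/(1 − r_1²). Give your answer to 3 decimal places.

φ_{22} = (r_2 − r_1²) / (1 − r_1²)
r_1² = (0.306)² = 0.093636
Numerator = 0.595 − 0.0936 = 0.5014; denominator = 1 − 0.0936 = 0.9064
φ_{22} = 0.5014 / 0.9064 = 0.553

0.553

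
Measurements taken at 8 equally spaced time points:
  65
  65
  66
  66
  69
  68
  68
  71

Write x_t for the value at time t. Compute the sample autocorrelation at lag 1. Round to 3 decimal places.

0.379

Mean x̄ = (65 + 65 + 66 + 66 + 69 + 68 + 68 + 71)/8 = 67.2500
Deviations from mean: -2.2500, -2.2500, -1.2500, -1.2500, 1.7500, 0.7500, 0.7500, 3.7500
Σ(x_t−x̄)(x_{t+1}−x̄) = (5.0625) + (2.8125) + (1.5625) + (-2.1875) + (1.3125) + (0.5625) + (2.8125) = 11.9375
Denominator Σ(x_t−x̄)² = 31.5000
r_1 = 11.9375 / 31.5000 = 0.379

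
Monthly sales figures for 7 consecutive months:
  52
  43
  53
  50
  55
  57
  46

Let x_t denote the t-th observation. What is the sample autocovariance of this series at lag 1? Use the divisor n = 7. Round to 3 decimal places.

Mean x̄ = (52 + 43 + 53 + 50 + 55 + 57 + 46)/7 = 50.8571
Deviations: 1.1429, -7.8571, 2.1429, -0.8571, 4.1429, 6.1429, -4.8571
Σ_{t=1}^{6}(x_t−x̄)(x_{t+1}−x̄) = -35.5918
γ_1 = -35.5918 / 7 = -5.085

-5.085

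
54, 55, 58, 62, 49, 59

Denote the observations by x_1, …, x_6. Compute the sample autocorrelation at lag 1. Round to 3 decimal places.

Mean x̄ = (54 + 55 + 58 + 62 + 49 + 59)/6 = 56.1667
Σ(x_t−x̄)(x_{t+1}−x̄) = (2.5278) + (-2.1389) + (10.6944) + (-41.8056) + (-20.3056) = -51.0278
Denominator Σ(x_t−x̄)² = 102.8333
r_1 = -51.0278 / 102.8333 = -0.496

-0.496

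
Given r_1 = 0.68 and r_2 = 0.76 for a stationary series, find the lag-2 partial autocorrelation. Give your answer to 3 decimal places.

0.554

φ_{22} = (r_2 − r_1²) / (1 − r_1²)
r_1² = (0.68)² = 0.4624
Numerator = 0.76 − 0.4624 = 0.2976; denominator = 1 − 0.4624 = 0.5376
φ_{22} = 0.2976 / 0.5376 = 0.554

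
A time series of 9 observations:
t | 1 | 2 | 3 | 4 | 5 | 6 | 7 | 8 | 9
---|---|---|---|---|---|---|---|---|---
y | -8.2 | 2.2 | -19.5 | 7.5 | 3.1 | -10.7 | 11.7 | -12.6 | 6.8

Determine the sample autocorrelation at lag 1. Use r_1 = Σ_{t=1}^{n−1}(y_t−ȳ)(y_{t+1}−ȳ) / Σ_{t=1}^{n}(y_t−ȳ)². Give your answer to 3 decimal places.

Mean ȳ = (-8.2 + 2.2 − 19.5 + 7.5 + 3.1 − 10.7 + 11.7 − 12.6 + 6.8)/9 = -2.1889
Numerator Σ_{t=1}^{8}(y_t−ȳ)(y_{t+1}−ȳ) = -620.2479
Denominator Σ(y_t−ȳ)² = 931.4489
r_1 = -620.2479 / 931.4489 = -0.666

-0.666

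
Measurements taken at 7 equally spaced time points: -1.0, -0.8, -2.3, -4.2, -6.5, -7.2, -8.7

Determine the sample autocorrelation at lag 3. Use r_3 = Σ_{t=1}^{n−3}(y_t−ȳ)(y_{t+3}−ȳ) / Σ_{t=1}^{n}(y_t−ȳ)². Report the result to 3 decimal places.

Mean ȳ = (-1.0 − 0.8 − 2.3 − 4.2 − 6.5 − 7.2 − 8.7)/7 = -4.3857
Deviations from mean: 3.3857, 3.5857, 2.0857, 0.1857, -2.1143, -2.8143, -4.3143
Σ(y_t−ȳ)(y_{t+3}−ȳ) = (0.6288) + (-7.5812) + (-5.8698) + (-0.8012) = -13.6235
Denominator Σ(y_t−ȳ)² = 59.7086
r_3 = -13.6235 / 59.7086 = -0.228

-0.228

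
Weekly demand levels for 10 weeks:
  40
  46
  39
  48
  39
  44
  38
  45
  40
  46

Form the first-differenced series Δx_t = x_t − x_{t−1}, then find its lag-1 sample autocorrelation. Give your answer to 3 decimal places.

-0.880

First differences Δx: 6, -7, 9, -9, 5, -6, 7, -5, 6
Mean of differences = 0.6667
Numerator Σ(Δx_t−Δx̄)(Δx_{t+1}−Δx̄) = -364.4444
Denominator Σ(Δx_t−Δx̄)² = 414.0000
r_1(Δx) = -364.4444 / 414.0000 = -0.880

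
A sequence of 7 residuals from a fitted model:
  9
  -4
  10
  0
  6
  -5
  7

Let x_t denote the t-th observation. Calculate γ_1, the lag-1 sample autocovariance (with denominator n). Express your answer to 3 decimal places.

Mean x̄ = (9 − 4 + 10 + 0 + 6 − 5 + 7)/7 = 3.2857
Deviations: 5.7143, -7.2857, 6.7143, -3.2857, 2.7143, -8.2857, 3.7143
Σ_{t=1}^{6}(x_t−x̄)(x_{t+1}−x̄) = -174.7959
γ_1 = -174.7959 / 7 = -24.971

-24.971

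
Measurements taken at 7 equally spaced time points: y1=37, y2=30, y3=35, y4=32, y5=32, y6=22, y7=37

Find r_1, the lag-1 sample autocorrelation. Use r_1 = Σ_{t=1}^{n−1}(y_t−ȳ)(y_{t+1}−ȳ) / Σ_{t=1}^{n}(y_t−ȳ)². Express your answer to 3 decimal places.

-0.397

Mean ȳ = (37 + 30 + 35 + 32 + 32 + 22 + 37)/7 = 32.1429
Σ(y_t−ȳ)(y_{t+1}−ȳ) = (-10.4082) + (-6.1224) + (-0.4082) + (0.0204) + (1.4490) + (-49.2653) = -64.7347
Denominator Σ(y_t−ȳ)² = 162.8571
r_1 = -64.7347 / 162.8571 = -0.397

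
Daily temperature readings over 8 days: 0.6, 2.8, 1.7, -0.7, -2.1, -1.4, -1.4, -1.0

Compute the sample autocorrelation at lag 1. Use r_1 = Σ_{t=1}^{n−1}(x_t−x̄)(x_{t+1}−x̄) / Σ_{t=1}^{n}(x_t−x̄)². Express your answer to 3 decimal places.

Mean x̄ = (0.6 + 2.8 + 1.7 − 0.7 − 2.1 − 1.4 − 1.4 − 1.0)/8 = -0.1875
Deviations from mean: 0.7875, 2.9875, 1.8875, -0.5125, -1.9125, -1.2125, -1.2125, -0.8125
Numerator Σ_{t=1}^{7}(x_t−x̄)(x_{t+1}−x̄) = 12.7786
Denominator Σ(x_t−x̄)² = 20.6288
r_1 = 12.7786 / 20.6288 = 0.619

0.619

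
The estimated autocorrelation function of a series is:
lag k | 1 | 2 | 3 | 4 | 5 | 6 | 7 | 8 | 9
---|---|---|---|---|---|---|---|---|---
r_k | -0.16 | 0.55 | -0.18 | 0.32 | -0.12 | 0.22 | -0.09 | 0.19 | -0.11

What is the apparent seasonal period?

The largest autocorrelation is r_2 = 0.55, with weaker echoes at lags 4 (0.32), 6 (0.22) and 8 (0.19); the remaining lags stay at or below -0.09.
The dominant spike at lag 2 indicates a seasonal period of 2.

2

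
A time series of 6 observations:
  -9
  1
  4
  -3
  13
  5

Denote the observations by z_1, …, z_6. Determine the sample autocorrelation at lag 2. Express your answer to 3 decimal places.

-0.038

Mean z̄ = (-9 + 1 + 4 − 3 + 13 + 5)/6 = 1.8333
Σ(z_t−z̄)(z_{t+2}−z̄) = (-23.4722) + (4.0278) + (24.1944) + (-15.3056) = -10.5556
Denominator Σ(z_t−z̄)² = 280.8333
r_2 = -10.5556 / 280.8333 = -0.038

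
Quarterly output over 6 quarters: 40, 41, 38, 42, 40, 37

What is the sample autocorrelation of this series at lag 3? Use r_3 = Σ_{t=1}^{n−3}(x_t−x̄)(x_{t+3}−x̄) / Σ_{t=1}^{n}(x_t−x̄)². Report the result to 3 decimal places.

Mean x̄ = (40 + 41 + 38 + 42 + 40 + 37)/6 = 39.6667
Numerator Σ_{t=1}^{3}(x_t−x̄)(x_{t+3}−x̄) = 5.6667
Denominator Σ(x_t−x̄)² = 17.3333
r_3 = 5.6667 / 17.3333 = 0.327

0.327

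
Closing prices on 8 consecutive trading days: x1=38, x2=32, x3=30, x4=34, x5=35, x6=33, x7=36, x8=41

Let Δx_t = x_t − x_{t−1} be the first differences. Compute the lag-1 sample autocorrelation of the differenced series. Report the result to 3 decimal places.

First differences Δx: -6, -2, 4, 1, -2, 3, 5
Mean of differences = 0.4286
Numerator Σ(Δx_t−Δx̄)(Δx_{t+1}−Δx̄) = 13.1020
Denominator Σ(Δx_t−Δx̄)² = 93.7143
r_1(Δx) = 13.1020 / 93.7143 = 0.140

0.140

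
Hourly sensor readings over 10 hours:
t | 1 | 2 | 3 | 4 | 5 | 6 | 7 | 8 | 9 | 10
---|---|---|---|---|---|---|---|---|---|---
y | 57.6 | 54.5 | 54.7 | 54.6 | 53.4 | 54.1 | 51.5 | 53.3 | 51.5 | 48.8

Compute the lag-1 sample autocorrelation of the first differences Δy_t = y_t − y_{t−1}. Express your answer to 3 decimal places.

First differences Δy: -3.1, 0.2, -0.1, -1.2, 0.7, -2.6, 1.8, -1.8, -2.7
Mean of differences = -0.9778
Numerator Σ(Δy_t−Δȳ)(Δy_{t+1}−Δȳ) = -10.1294
Denominator Σ(Δy_t−Δȳ)² = 23.5156
r_1(Δy) = -10.1294 / 23.5156 = -0.431

-0.431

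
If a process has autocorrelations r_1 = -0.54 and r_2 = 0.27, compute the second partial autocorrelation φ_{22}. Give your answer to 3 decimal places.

φ_{22} = (r_2 − r_1²) / (1 − r_1²)
r_1² = (-0.54)² = 0.2916
Numerator = 0.27 − 0.2916 = -0.0216; denominator = 1 − 0.2916 = 0.7084
φ_{22} = -0.0216 / 0.7084 = -0.030

-0.030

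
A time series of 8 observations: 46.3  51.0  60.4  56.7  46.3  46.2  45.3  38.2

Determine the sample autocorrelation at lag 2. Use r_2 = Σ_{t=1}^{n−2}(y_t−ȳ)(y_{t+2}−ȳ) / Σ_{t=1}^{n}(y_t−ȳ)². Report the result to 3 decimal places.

-0.072

Mean ȳ = (46.3 + 51.0 + 60.4 + 56.7 + 46.3 + 46.2 + 45.3 + 38.2)/8 = 48.8000
Deviations from mean: -2.5000, 2.2000, 11.6000, 7.9000, -2.5000, -2.6000, -3.5000, -10.6000
Σ(y_t−ȳ)(y_{t+2}−ȳ) = (-29.0000) + (17.3800) + (-29.0000) + (-20.5400) + (8.7500) + (27.5600) = -24.8500
Denominator Σ(y_t−ȳ)² = 345.6800
r_2 = -24.8500 / 345.6800 = -0.072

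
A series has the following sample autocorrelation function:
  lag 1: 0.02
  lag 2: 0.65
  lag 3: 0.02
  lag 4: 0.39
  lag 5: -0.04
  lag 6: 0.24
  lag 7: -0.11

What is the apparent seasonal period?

The largest autocorrelation is r_2 = 0.65, with weaker echoes at lags 4 (0.39) and 6 (0.24); the remaining lags stay at or below 0.02.
The dominant spike at lag 2 indicates a seasonal period of 2.

2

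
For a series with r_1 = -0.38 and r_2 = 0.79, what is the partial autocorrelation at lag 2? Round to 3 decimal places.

0.755

φ_{22} = (r_2 − r_1²) / (1 − r_1²)
r_1² = (-0.38)² = 0.1444
Numerator = 0.79 − 0.1444 = 0.6456; denominator = 1 − 0.1444 = 0.8556
φ_{22} = 0.6456 / 0.8556 = 0.755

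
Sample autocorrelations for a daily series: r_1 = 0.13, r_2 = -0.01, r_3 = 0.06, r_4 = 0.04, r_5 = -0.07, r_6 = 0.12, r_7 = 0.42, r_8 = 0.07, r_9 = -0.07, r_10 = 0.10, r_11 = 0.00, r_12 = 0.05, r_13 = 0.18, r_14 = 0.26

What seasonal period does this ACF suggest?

The largest autocorrelation is r_7 = 0.42, with a weaker echo at lag 14 (0.26); the remaining lags stay at or below 0.18.
The dominant spike at lag 7 indicates a seasonal period of 7.

7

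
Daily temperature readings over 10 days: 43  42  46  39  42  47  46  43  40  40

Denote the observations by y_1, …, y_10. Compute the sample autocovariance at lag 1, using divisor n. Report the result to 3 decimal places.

0.616

Mean ȳ = (43 + 42 + 46 + 39 + 42 + 47 + 46 + 43 + 40 + 40)/10 = 42.8000
Σ_{t=1}^{9}(y_t−ȳ)(y_{t+1}−ȳ) = 6.1600
γ_1 = 6.1600 / 10 = 0.616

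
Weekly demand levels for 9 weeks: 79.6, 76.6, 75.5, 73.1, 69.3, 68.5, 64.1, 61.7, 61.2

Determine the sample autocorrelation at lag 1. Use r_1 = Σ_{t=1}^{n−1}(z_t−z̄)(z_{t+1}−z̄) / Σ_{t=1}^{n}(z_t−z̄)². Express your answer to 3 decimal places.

0.685

Mean z̄ = (79.6 + 76.6 + 75.5 + 73.1 + 69.3 + 68.5 + 64.1 + 61.7 + 61.2)/9 = 69.9556
Numerator Σ_{t=1}^{8}(z_t−z̄)(z_{t+1}−z̄) = 246.3947
Denominator Σ(z_t−z̄)² = 359.4422
r_1 = 246.3947 / 359.4422 = 0.685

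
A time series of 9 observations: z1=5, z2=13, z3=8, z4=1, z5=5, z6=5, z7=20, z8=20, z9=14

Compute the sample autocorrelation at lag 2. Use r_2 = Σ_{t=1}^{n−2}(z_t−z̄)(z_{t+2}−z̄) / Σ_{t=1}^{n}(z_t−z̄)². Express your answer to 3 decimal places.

-0.054

Mean z̄ = (5 + 13 + 8 + 1 + 5 + 5 + 20 + 20 + 14)/9 = 10.1111
Σ(z_t−z̄)(z_{t+2}−z̄) = (10.7901) + (-26.3210) + (10.7901) + (46.5679) + (-50.5432) + (-50.5432) + (38.4568) = -20.8025
Denominator Σ(z_t−z̄)² = 384.8889
r_2 = -20.8025 / 384.8889 = -0.054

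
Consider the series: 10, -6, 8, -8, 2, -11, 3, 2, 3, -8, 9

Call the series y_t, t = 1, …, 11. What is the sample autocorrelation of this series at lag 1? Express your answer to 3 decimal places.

Mean ȳ = (10 − 6 + 8 − 8 + 2 − 11 + 3 + 2 + 3 − 8 + 9)/11 = 0.3636
Numerator Σ_{t=1}^{10}(y_t−ȳ)(y_{t+1}−ȳ) = -321.6777
Denominator Σ(y_t−ȳ)² = 554.5455
r_1 = -321.6777 / 554.5455 = -0.580

-0.580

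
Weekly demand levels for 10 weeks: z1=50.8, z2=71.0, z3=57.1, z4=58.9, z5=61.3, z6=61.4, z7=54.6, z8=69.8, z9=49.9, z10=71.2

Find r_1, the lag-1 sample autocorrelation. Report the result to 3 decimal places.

-0.713

Mean z̄ = (50.8 + 71.0 + 57.1 + 58.9 + 61.3 + 61.4 + 54.6 + 69.8 + 49.9 + 71.2)/10 = 60.6000
Numerator Σ_{t=1}^{9}(z_t−z̄)(z_{t+1}−z̄) = -404.8600
Denominator Σ(z_t−z̄)² = 567.9600
r_1 = -404.8600 / 567.9600 = -0.713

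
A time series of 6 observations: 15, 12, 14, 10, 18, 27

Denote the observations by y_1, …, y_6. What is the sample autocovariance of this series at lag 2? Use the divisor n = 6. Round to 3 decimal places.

-7.333

Mean ȳ = (15 + 12 + 14 + 10 + 18 + 27)/6 = 16.0000
Σ_{t=1}^{4}(y_t−ȳ)(y_{t+2}−ȳ) = -44.0000
γ_2 = -44.0000 / 6 = -7.333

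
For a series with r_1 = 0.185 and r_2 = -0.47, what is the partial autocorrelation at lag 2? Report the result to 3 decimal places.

φ_{22} = (r_2 − r_1²) / (1 − r_1²)
r_1² = (0.185)² = 0.034225
Numerator = -0.47 − 0.0342 = -0.5042; denominator = 1 − 0.0342 = 0.9658
φ_{22} = -0.5042 / 0.9658 = -0.522

-0.522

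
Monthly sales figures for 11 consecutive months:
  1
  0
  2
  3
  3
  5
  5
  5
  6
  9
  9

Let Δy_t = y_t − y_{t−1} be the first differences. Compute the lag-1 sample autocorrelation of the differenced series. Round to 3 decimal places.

-0.356

First differences Δy: -1, 2, 1, 0, 2, 0, 0, 1, 3, 0
Mean of differences = 0.8000
Numerator Σ(Δy_t−Δȳ)(Δy_{t+1}−Δȳ) = -4.8400
Denominator Σ(Δy_t−Δȳ)² = 13.6000
r_1(Δy) = -4.8400 / 13.6000 = -0.356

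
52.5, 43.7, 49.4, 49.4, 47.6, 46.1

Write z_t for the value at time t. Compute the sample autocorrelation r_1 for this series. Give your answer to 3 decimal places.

-0.496

Mean z̄ = (52.5 + 43.7 + 49.4 + 49.4 + 47.6 + 46.1)/6 = 48.1167
Deviations from mean: 4.3833, -4.4167, 1.2833, 1.2833, -0.5167, -2.0167
Numerator Σ_{t=1}^{5}(z_t−z̄)(z_{t+1}−z̄) = -23.0019
Denominator Σ(z_t−z̄)² = 46.3483
r_1 = -23.0019 / 46.3483 = -0.496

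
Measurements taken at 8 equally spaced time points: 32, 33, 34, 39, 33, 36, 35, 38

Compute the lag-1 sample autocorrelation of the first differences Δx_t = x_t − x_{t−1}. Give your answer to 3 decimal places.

First differences Δx: 1, 1, 5, -6, 3, -1, 3
Mean of differences = 0.8571
Numerator Σ(Δx_t−Δx̄)(Δx_{t+1}−Δx̄) = -50.4490
Denominator Σ(Δx_t−Δx̄)² = 76.8571
r_1(Δx) = -50.4490 / 76.8571 = -0.656

-0.656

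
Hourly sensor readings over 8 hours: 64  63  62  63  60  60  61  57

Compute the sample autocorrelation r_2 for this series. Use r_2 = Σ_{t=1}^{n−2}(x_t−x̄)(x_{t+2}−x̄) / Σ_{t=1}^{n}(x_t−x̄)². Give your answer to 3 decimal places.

Mean x̄ = (64 + 63 + 62 + 63 + 60 + 60 + 61 + 57)/8 = 61.2500
Deviations from mean: 2.7500, 1.7500, 0.7500, 1.7500, -1.2500, -1.2500, -0.2500, -4.2500
Σ(x_t−x̄)(x_{t+2}−x̄) = (2.0625) + (3.0625) + (-0.9375) + (-2.1875) + (0.3125) + (5.3125) = 7.6250
Denominator Σ(x_t−x̄)² = 35.5000
r_2 = 7.6250 / 35.5000 = 0.215

0.215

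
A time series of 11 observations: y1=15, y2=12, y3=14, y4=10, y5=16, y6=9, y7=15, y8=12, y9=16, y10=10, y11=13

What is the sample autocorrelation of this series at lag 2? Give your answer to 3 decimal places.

Mean ȳ = (15 + 12 + 14 + 10 + 16 + 9 + 15 + 12 + 16 + 10 + 13)/11 = 12.9091
Numerator Σ_{t=1}^{9}(y_t−ȳ)(y_{t+2}−ȳ) = 39.0744
Denominator Σ(y_t−ȳ)² = 62.9091
r_2 = 39.0744 / 62.9091 = 0.621

0.621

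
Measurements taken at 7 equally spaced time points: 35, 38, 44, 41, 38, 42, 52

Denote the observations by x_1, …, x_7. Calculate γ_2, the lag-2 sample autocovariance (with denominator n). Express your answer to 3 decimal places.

Mean x̄ = (35 + 38 + 44 + 41 + 38 + 42 + 52)/7 = 41.4286
Deviations: -6.4286, -3.4286, 2.5714, -0.4286, -3.4286, 0.5714, 10.5714
Σ_{t=1}^{5}(x_t−x̄)(x_{t+2}−x̄) = -60.3673
γ_2 = -60.3673 / 7 = -8.624

-8.624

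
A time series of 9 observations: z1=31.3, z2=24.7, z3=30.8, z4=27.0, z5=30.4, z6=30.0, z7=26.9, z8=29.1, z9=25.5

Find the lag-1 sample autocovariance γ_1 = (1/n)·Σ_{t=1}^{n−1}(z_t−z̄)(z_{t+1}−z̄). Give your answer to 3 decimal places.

Mean z̄ = (31.3 + 24.7 + 30.8 + 27.0 + 30.4 + 30.0 + 26.9 + 29.1 + 25.5)/9 = 28.4111
Σ_{t=1}^{8}(z_t−z̄)(z_{t+1}−z̄) = -28.0512
γ_1 = -28.0512 / 9 = -3.117

-3.117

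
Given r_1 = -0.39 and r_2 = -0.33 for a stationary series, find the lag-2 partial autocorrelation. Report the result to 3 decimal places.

φ_{22} = (r_2 − r_1²) / (1 − r_1²)
r_1² = (-0.39)² = 0.1521
Numerator = -0.33 − 0.1521 = -0.4821; denominator = 1 − 0.1521 = 0.8479
φ_{22} = -0.4821 / 0.8479 = -0.569

-0.569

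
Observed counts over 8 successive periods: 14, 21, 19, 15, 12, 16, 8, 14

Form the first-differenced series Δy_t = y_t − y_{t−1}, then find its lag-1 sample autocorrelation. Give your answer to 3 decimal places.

First differences Δy: 7, -2, -4, -3, 4, -8, 6
Mean of differences = 0.0000
Numerator Σ(Δy_t−Δȳ)(Δy_{t+1}−Δȳ) = -86.0000
Denominator Σ(Δy_t−Δȳ)² = 194.0000
r_1(Δy) = -86.0000 / 194.0000 = -0.443

-0.443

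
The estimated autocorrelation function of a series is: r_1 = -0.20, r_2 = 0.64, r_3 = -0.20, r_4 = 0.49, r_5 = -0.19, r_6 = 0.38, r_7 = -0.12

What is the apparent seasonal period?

The largest autocorrelation is r_2 = 0.64, with weaker echoes at lags 4 (0.49) and 6 (0.38); the remaining lags stay at or below -0.12.
The dominant spike at lag 2 indicates a seasonal period of 2.

2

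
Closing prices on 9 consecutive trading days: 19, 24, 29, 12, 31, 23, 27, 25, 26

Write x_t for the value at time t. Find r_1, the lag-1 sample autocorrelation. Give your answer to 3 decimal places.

-0.578

Mean x̄ = (19 + 24 + 29 + 12 + 31 + 23 + 27 + 25 + 26)/9 = 24.0000
Numerator Σ_{t=1}^{8}(x_t−x̄)(x_{t+1}−x̄) = -149.0000
Denominator Σ(x_t−x̄)² = 258.0000
r_1 = -149.0000 / 258.0000 = -0.578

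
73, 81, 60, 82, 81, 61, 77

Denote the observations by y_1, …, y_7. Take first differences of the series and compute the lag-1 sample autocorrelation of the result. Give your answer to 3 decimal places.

First differences Δy: 8, -21, 22, -1, -20, 16
Mean of differences = 0.6667
Numerator Σ(Δy_t−Δȳ)(Δy_{t+1}−Δȳ) = -939.1111
Denominator Σ(Δy_t−Δȳ)² = 1643.3333
r_1(Δy) = -939.1111 / 1643.3333 = -0.571

-0.571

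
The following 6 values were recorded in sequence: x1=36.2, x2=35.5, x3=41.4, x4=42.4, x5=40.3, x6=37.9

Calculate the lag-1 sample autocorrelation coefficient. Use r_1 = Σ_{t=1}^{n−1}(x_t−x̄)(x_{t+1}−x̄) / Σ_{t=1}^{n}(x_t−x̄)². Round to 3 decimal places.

0.316

Mean x̄ = (36.2 + 35.5 + 41.4 + 42.4 + 40.3 + 37.9)/6 = 38.9500
Deviations from mean: -2.7500, -3.4500, 2.4500, 3.4500, 1.3500, -1.0500
Σ(x_t−x̄)(x_{t+1}−x̄) = (9.4875) + (-8.4525) + (8.4525) + (4.6575) + (-1.4175) = 12.7275
Denominator Σ(x_t−x̄)² = 40.2950
r_1 = 12.7275 / 40.2950 = 0.316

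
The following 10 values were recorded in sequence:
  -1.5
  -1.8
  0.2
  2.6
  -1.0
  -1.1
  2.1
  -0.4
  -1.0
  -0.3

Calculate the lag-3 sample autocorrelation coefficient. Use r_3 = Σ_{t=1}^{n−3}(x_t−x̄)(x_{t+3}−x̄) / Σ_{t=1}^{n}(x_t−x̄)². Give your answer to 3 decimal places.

Mean x̄ = (-1.5 − 1.8 + 0.2 + 2.6 − 1.0 − 1.1 + 2.1 − 0.4 − 1.0 − 0.3)/10 = -0.2200
Numerator Σ_{t=1}^{7}(x_t−x̄)(x_{t+3}−x̄) = 4.4368
Denominator Σ(x_t−x̄)² = 19.6760
r_3 = 4.4368 / 19.6760 = 0.225

0.225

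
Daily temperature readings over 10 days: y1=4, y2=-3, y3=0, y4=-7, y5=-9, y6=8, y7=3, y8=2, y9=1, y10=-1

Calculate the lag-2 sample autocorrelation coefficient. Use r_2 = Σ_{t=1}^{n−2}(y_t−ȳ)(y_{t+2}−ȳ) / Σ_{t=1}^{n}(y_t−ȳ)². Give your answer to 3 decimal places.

-0.196

Mean ȳ = (4 − 3 + 0 − 7 − 9 + 8 + 3 + 2 + 1 − 1)/10 = -0.2000
Numerator Σ_{t=1}^{8}(y_t−ȳ)(y_{t+2}−ȳ) = -45.6800
Denominator Σ(y_t−ȳ)² = 233.6000
r_2 = -45.6800 / 233.6000 = -0.196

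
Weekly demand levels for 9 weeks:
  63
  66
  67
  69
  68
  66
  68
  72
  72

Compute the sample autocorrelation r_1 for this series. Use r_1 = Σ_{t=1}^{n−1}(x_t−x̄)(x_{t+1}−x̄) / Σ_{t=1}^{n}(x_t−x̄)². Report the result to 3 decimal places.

Mean x̄ = (63 + 66 + 67 + 69 + 68 + 66 + 68 + 72 + 72)/9 = 67.8889
Numerator Σ_{t=1}^{8}(x_t−x̄)(x_{t+1}−x̄) = 26.9877
Denominator Σ(x_t−x̄)² = 66.8889
r_1 = 26.9877 / 66.8889 = 0.403

0.403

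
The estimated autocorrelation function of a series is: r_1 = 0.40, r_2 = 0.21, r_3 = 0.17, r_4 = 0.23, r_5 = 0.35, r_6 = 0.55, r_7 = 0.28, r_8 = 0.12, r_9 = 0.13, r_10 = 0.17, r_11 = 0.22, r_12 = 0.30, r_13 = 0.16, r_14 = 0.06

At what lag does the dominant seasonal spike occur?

6

The largest autocorrelation is r_6 = 0.55; the remaining lags stay at or below 0.40. The elevated value at lag 1 (0.40), dropping to 0.21 at lag 2, reflects decaying short-term dependence rather than seasonality.
The dominant spike at lag 6 indicates a seasonal period of 6.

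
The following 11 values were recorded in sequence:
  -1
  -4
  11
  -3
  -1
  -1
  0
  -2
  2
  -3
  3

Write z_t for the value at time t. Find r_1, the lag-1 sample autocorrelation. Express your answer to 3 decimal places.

Mean z̄ = (-1 − 4 + 11 − 3 − 1 − 1 + 0 − 2 + 2 − 3 + 3)/11 = 0.0909
Numerator Σ_{t=1}^{10}(z_t−z̄)(z_{t+1}−z̄) = -87.9174
Denominator Σ(z_t−z̄)² = 174.9091
r_1 = -87.9174 / 174.9091 = -0.503

-0.503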